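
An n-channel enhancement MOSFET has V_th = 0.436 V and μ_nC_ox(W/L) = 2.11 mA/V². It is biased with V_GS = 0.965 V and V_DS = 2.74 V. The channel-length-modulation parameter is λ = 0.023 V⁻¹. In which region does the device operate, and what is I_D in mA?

V_ov = V_GS − V_th = 0.965 − 0.436 = 0.529 V.
Since V_DS = 2.74 V ≥ V_ov = 0.529 V, the device is in saturation.
I_D = ½ k_n V_ov² (1 + λ V_DS) = 0.5 × 2.11 × 0.529² × (1 + 0.023 × 2.74) = 0.314 mA.

Saturation; I_D = 0.314 mA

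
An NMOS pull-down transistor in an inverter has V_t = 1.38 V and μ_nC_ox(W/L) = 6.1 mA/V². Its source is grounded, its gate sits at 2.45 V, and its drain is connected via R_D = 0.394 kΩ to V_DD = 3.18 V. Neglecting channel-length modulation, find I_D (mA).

I_D = 3.49 mA

V_GS = V_G = 2.45 V, so V_ov = 2.45 − 1.38 = 1.07 V.
Assume saturation: I_D = ½ k_n V_ov² = 0.5 × 6.1 × 1.07² = 3.49 mA, giving V_DS = V_DD − I_D R_D = 3.18 − 3.49 × 0.394 = 1.8 V.
V_DS = 1.8 V ≥ V_ov = 1.07 V, confirming saturation.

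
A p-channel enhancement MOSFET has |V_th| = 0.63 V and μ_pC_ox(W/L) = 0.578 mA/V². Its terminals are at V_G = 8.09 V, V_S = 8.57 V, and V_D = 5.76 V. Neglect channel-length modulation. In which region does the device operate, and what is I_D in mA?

Cutoff; I_D = 0 mA

V_SG = V_S − V_G = 8.57 − 8.09 = 0.48 V; V_SD = V_S − V_D = 8.57 − 5.76 = 2.81 V.
V_SG = 0.48 V < |V_th| = 0.63 V, so the transistor is in cutoff.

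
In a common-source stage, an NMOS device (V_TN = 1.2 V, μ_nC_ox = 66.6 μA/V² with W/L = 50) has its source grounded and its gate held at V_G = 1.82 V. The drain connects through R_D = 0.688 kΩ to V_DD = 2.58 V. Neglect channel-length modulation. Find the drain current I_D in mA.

V_GS = V_G = 1.82 V, so V_ov = 1.82 − 1.2 = 0.62 V.
k_n = μ_nC_ox · (W/L) = 3.33 mA/V².
Assume saturation: I_D = ½ k_n V_ov² = 0.5 × 3.33 × 0.62² = 0.64 mA, giving V_DS = V_DD − I_D R_D = 2.58 − 0.64 × 0.688 = 2.14 V.
V_DS = 2.14 V ≥ V_ov = 0.62 V, confirming saturation.

I_D = 0.640 mA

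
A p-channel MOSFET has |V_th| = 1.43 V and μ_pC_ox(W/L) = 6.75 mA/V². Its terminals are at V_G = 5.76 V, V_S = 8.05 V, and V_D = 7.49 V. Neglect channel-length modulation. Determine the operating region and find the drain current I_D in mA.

Triode; I_D = 2.19 mA

V_SG = V_S − V_G = 8.05 − 5.76 = 2.29 V; V_SD = V_S − V_D = 8.05 − 7.49 = 0.56 V.
V_ov = V_SG − |V_th| = 2.29 − 1.43 = 0.86 V.
Since V_SD = 0.56 V < V_ov = 0.86 V, the device is in the triode region.
I_D = k_p [V_ov · V_SD − ½ V_SD²] = 6.75 × [0.86 × 0.56 − 0.5 × 0.56²] = 2.19 mA.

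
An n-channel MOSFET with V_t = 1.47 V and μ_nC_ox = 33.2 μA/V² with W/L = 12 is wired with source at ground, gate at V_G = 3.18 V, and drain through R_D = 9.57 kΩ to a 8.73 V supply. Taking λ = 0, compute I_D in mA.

V_GS = V_G = 3.18 V, so V_ov = 3.18 − 1.47 = 1.71 V.
k_n = μ_nC_ox · (W/L) = 0.3984 mA/V².
Assume saturation: I_D = ½ k_n V_ov² = 0.5 × 0.3984 × 1.71² = 0.582 mA, giving V_DS = V_DD − I_D R_D = 8.73 − 0.582 × 9.57 = 3.16 V.
V_DS = 3.16 V ≥ V_ov = 1.71 V, confirming saturation.

I_D = 0.582 mA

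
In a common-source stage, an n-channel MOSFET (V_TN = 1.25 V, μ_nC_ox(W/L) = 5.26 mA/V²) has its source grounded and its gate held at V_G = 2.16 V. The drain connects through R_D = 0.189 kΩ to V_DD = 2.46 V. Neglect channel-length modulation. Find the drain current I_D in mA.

I_D = 2.18 mA

V_GS = V_G = 2.16 V, so V_ov = 2.16 − 1.25 = 0.91 V.
Assume saturation: I_D = ½ k_n V_ov² = 0.5 × 5.26 × 0.91² = 2.18 mA, giving V_DS = V_DD − I_D R_D = 2.46 − 2.18 × 0.189 = 2.05 V.
V_DS = 2.05 V ≥ V_ov = 0.91 V, confirming saturation.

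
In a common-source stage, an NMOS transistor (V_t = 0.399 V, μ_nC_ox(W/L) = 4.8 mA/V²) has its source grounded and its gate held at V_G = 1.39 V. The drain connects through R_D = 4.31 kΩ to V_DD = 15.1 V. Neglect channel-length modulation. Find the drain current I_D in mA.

I_D = 2.36 mA

V_GS = V_G = 1.39 V, so V_ov = 1.39 − 0.399 = 0.991 V.
Assume saturation: I_D = ½ k_n V_ov² = 0.5 × 4.8 × 0.991² = 2.36 mA, giving V_DS = V_DD − I_D R_D = 15.1 − 2.36 × 4.31 = 4.94 V.
V_DS = 4.94 V ≥ V_ov = 0.991 V, confirming saturation.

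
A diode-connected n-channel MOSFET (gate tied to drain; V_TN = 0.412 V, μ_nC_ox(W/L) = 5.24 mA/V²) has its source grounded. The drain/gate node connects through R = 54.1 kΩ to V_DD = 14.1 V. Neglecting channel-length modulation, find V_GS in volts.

With gate tied to drain, V_GS = V_DS ≥ V_GS − V_TN, so the device is in saturation.
KCL at the drain: ½ k_n (V_GS − V_TN)² = (V_DD − V_GS)/R.
Let x = V_GS − 0.412. Then 142 x² + x − 13.69 = 0, giving x = 0.307 V (positive root), so V_GS = 0.719 V.
I_D = (V_DD − V_GS)/R = (14.1 − 0.719) / 54.1 = 0.247 mA.

V_GS = 0.719 V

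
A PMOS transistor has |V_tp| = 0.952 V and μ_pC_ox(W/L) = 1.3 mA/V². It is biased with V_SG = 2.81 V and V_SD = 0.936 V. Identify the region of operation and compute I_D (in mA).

Triode; I_D = 1.69 mA

V_ov = V_SG − |V_tp| = 2.81 − 0.952 = 1.86 V.
Since V_SD = 0.936 V < V_ov = 1.86 V, the device is in the triode region.
I_D = k_p [V_ov · V_SD − ½ V_SD²] = 1.3 × [1.86 × 0.936 − 0.5 × 0.936²] = 1.69 mA.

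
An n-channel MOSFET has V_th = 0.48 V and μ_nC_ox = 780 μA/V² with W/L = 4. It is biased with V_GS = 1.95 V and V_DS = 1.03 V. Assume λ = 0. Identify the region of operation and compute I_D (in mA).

k_n = μ_nC_ox · (W/L) = 3.12 mA/V².
V_ov = V_GS − V_th = 1.95 − 0.48 = 1.47 V.
Since V_DS = 1.03 V < V_ov = 1.47 V, the device is in the triode region.
I_D = k_n [V_ov · V_DS − ½ V_DS²] = 3.12 × [1.47 × 1.03 − 0.5 × 1.03²] = 3.07 mA.

Triode; I_D = 3.07 mA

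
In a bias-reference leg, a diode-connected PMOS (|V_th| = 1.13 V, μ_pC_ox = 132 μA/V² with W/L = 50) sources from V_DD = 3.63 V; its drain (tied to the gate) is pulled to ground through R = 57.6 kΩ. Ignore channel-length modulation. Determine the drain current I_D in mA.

With gate tied to drain, V_SG = V_SD ≥ V_SG − |V_th|, so the device is in saturation.
k_p = μ_pC_ox · (W/L) = 6.6 mA/V².
KCL at the drain: ½ k_p (V_SG − |V_th|)² = (V_DD − V_SG)/R.
Let x = V_SG − 1.13. Then 190 x² + x − 2.5 = 0, giving x = 0.112 V (positive root), so V_SG = 1.24 V.
I_D = (V_DD − V_SG)/R = (3.63 − 1.24) / 57.6 = 0.0415 mA.

I_D = 0.0415 mA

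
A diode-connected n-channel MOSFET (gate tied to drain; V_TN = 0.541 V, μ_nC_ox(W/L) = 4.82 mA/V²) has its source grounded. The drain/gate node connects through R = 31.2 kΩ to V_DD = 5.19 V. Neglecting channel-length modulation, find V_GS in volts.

V_GS = 0.783 V

With gate tied to drain, V_GS = V_DS ≥ V_GS − V_TN, so the device is in saturation.
KCL at the drain: ½ k_n (V_GS − V_TN)² = (V_DD − V_GS)/R.
Let x = V_GS − 0.541. Then 75.2 x² + x − 4.649 = 0, giving x = 0.242 V (positive root), so V_GS = 0.783 V.
I_D = (V_DD − V_GS)/R = (5.19 − 0.783) / 31.2 = 0.141 mA.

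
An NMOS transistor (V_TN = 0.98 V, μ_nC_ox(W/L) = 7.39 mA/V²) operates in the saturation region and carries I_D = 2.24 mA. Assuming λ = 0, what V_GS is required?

V_GS = 1.76 V

In saturation I_D = ½ k_n (V_GS − V_TN)², so V_GS − V_TN = √(2 I_D / k_n) = √(2 × 2.24 / 7.39) = 0.779 V.
V_GS = 0.98 + 0.779 = 1.76 V.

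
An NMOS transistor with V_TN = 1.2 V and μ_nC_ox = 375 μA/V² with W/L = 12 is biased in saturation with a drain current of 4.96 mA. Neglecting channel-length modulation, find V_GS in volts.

V_GS = 2.68 V

k_n = μ_nC_ox · (W/L) = 4.5 mA/V².
In saturation I_D = ½ k_n (V_GS − V_TN)², so V_GS − V_TN = √(2 I_D / k_n) = √(2 × 4.96 / 4.5) = 1.48 V.
V_GS = 1.2 + 1.48 = 2.68 V.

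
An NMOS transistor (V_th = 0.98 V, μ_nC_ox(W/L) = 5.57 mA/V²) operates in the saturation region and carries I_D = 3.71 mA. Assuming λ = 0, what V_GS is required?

In saturation I_D = ½ k_n (V_GS − V_th)², so V_GS − V_th = √(2 I_D / k_n) = √(2 × 3.71 / 5.57) = 1.15 V.
V_GS = 0.98 + 1.15 = 2.13 V.

V_GS = 2.13 V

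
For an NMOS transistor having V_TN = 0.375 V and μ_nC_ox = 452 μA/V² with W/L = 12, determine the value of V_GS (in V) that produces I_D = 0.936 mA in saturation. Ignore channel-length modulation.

k_n = μ_nC_ox · (W/L) = 5.424 mA/V².
In saturation I_D = ½ k_n (V_GS − V_TN)², so V_GS − V_TN = √(2 I_D / k_n) = √(2 × 0.936 / 5.424) = 0.587 V.
V_GS = 0.375 + 0.587 = 0.962 V.

V_GS = 0.962 V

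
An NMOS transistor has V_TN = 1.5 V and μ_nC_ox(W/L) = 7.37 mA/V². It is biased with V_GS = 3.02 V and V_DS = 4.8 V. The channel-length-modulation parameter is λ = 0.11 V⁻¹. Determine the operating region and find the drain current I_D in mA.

Saturation; I_D = 13.0 mA

V_ov = V_GS − V_TN = 3.02 − 1.5 = 1.52 V.
Since V_DS = 4.8 V ≥ V_ov = 1.52 V, the device is in saturation.
I_D = ½ k_n V_ov² (1 + λ V_DS) = 0.5 × 7.37 × 1.52² × (1 + 0.11 × 4.8) = 13 mA.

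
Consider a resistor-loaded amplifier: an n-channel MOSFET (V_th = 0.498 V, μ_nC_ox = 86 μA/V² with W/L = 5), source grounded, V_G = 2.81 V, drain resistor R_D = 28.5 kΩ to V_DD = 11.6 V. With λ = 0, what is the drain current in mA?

V_GS = V_G = 2.81 V, so V_ov = 2.81 − 0.498 = 2.31 V.
k_n = μ_nC_ox · (W/L) = 0.43 mA/V².
Assume saturation: I_D = ½ k_n V_ov² = 0.5 × 0.43 × 2.31² = 1.15 mA, giving V_DS = V_DD − I_D R_D = 11.6 − 1.15 × 28.5 = -21.2 V.
But -21.2 V < V_ov = 2.31 V, so the device is actually in triode.
In triode I_D = k_n[V_ov V_DS − ½ V_DS²] and I_D = (V_DD − V_DS)/R_D. Equating: 6.13 V_DS² − 29.33 V_DS + 11.6 = 0, giving V_DS = 0.435 V (the root below V_ov).
I_D = (11.6 − 0.435) / 28.5 = 0.392 mA.

I_D = 0.392 mA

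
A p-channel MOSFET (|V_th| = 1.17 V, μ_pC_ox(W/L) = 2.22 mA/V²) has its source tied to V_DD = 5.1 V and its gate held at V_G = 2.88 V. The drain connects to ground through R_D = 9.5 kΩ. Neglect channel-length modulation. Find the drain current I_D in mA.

I_D = 0.511 mA

V_SG = V_DD − V_G = 5.1 − 2.88 = 2.22 V, so V_ov = 2.22 − 1.17 = 1.05 V.
Assume saturation: I_D = ½ k_p V_ov² = 0.5 × 2.22 × 1.05² = 1.22 mA, giving V_SD = V_DD − I_D R_D = 5.1 − 1.22 × 9.5 = -6.53 V.
But -6.53 V < V_ov = 1.05 V, so the device is actually in triode.
In triode I_D = k_p[V_ov V_SD − ½ V_SD²] and I_D = (V_DD − V_SD)/R_D. Equating: 10.5 V_SD² − 23.14 V_SD + 5.1 = 0, giving V_SD = 0.248 V (the root below V_ov).
I_D = (5.1 − 0.248) / 9.5 = 0.511 mA.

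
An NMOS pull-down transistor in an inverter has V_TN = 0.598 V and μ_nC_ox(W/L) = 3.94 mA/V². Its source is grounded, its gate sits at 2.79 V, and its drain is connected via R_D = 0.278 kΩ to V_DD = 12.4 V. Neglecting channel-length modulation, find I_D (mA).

I_D = 9.47 mA

V_GS = V_G = 2.79 V, so V_ov = 2.79 − 0.598 = 2.19 V.
Assume saturation: I_D = ½ k_n V_ov² = 0.5 × 3.94 × 2.19² = 9.47 mA, giving V_DS = V_DD − I_D R_D = 12.4 − 9.47 × 0.278 = 9.77 V.
V_DS = 9.77 V ≥ V_ov = 2.19 V, confirming saturation.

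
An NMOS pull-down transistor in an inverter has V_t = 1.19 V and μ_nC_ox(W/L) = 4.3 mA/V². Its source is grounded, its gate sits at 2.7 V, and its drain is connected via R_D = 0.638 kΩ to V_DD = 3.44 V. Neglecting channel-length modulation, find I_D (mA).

V_GS = V_G = 2.7 V, so V_ov = 2.7 − 1.19 = 1.51 V.
Assume saturation: I_D = ½ k_n V_ov² = 0.5 × 4.3 × 1.51² = 4.9 mA, giving V_DS = V_DD − I_D R_D = 3.44 − 4.9 × 0.638 = 0.312 V.
But 0.312 V < V_ov = 1.51 V, so the device is actually in triode.
In triode I_D = k_n[V_ov V_DS − ½ V_DS²] and I_D = (V_DD − V_DS)/R_D. Equating: 1.37 V_DS² − 5.143 V_DS + 3.44 = 0, giving V_DS = 0.872 V (the root below V_ov).
I_D = (3.44 − 0.872) / 0.638 = 4.03 mA.

I_D = 4.03 mA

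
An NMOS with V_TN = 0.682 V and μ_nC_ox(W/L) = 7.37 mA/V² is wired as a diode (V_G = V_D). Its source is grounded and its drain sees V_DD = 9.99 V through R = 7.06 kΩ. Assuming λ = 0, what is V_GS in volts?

With gate tied to drain, V_GS = V_DS ≥ V_GS − V_TN, so the device is in saturation.
KCL at the drain: ½ k_n (V_GS − V_TN)² = (V_DD − V_GS)/R.
Let x = V_GS − 0.682. Then 26 x² + x − 9.308 = 0, giving x = 0.579 V (positive root), so V_GS = 1.26 V.
I_D = (V_DD − V_GS)/R = (9.99 − 1.26) / 7.06 = 1.24 mA.

V_GS = 1.26 V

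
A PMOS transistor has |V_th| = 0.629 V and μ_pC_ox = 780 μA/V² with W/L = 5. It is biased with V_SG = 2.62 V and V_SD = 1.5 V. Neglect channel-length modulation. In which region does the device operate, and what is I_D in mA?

k_p = μ_pC_ox · (W/L) = 3.9 mA/V².
V_ov = V_SG − |V_th| = 2.62 − 0.629 = 1.99 V.
Since V_SD = 1.5 V < V_ov = 1.99 V, the device is in the triode region.
I_D = k_p [V_ov · V_SD − ½ V_SD²] = 3.9 × [1.99 × 1.5 − 0.5 × 1.5²] = 7.26 mA.

Triode; I_D = 7.26 mA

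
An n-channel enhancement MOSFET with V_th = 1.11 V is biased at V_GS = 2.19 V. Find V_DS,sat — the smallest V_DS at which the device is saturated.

V_DS,sat = 1.08 V

The boundary between triode and saturation is V_DS = V_GS − V_th = V_ov.
V_ov = 2.19 − 1.11 = 1.08 V.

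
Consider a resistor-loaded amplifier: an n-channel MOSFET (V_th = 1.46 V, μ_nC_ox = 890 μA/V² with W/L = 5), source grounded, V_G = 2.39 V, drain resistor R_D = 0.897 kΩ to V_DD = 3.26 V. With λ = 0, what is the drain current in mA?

I_D = 1.92 mA

V_GS = V_G = 2.39 V, so V_ov = 2.39 − 1.46 = 0.93 V.
k_n = μ_nC_ox · (W/L) = 4.45 mA/V².
Assume saturation: I_D = ½ k_n V_ov² = 0.5 × 4.45 × 0.93² = 1.92 mA, giving V_DS = V_DD − I_D R_D = 3.26 − 1.92 × 0.897 = 1.53 V.
V_DS = 1.53 V ≥ V_ov = 0.93 V, confirming saturation.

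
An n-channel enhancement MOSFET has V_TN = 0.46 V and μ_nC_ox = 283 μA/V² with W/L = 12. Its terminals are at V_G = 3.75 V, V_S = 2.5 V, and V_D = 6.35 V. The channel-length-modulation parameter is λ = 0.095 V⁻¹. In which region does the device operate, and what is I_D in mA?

V_GS = V_G − V_S = 3.75 − 2.5 = 1.25 V; V_DS = V_D − V_S = 6.35 − 2.5 = 3.85 V.
k_n = μ_nC_ox · (W/L) = 3.396 mA/V².
V_ov = V_GS − V_TN = 1.25 − 0.46 = 0.79 V.
Since V_DS = 3.85 V ≥ V_ov = 0.79 V, the device is in saturation.
I_D = ½ k_n V_ov² (1 + λ V_DS) = 0.5 × 3.396 × 0.79² × (1 + 0.095 × 3.85) = 1.45 mA.

Saturation; I_D = 1.45 mA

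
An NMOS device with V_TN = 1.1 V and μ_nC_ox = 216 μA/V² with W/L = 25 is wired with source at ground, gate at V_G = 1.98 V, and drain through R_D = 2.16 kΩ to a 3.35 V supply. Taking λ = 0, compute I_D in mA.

V_GS = V_G = 1.98 V, so V_ov = 1.98 − 1.1 = 0.88 V.
k_n = μ_nC_ox · (W/L) = 5.4 mA/V².
Assume saturation: I_D = ½ k_n V_ov² = 0.5 × 5.4 × 0.88² = 2.09 mA, giving V_DS = V_DD − I_D R_D = 3.35 − 2.09 × 2.16 = -1.17 V.
But -1.17 V < V_ov = 0.88 V, so the device is actually in triode.
In triode I_D = k_n[V_ov V_DS − ½ V_DS²] and I_D = (V_DD − V_DS)/R_D. Equating: 5.83 V_DS² − 11.26 V_DS + 3.35 = 0, giving V_DS = 0.367 V (the root below V_ov).
I_D = (3.35 − 0.367) / 2.16 = 1.38 mA.

I_D = 1.38 mA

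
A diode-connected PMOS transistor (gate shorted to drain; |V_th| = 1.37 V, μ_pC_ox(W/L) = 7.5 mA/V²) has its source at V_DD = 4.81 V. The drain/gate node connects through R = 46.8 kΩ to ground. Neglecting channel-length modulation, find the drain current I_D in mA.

I_D = 0.0706 mA

With gate tied to drain, V_SG = V_SD ≥ V_SG − |V_th|, so the device is in saturation.
KCL at the drain: ½ k_p (V_SG − |V_th|)² = (V_DD − V_SG)/R.
Let x = V_SG − 1.37. Then 176 x² + x − 3.44 = 0, giving x = 0.137 V (positive root), so V_SG = 1.51 V.
I_D = (V_DD − V_SG)/R = (4.81 − 1.51) / 46.8 = 0.0706 mA.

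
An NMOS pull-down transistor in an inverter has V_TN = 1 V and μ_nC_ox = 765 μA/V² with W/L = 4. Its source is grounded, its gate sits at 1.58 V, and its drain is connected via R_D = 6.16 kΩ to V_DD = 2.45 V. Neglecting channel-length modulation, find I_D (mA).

I_D = 0.356 mA

V_GS = V_G = 1.58 V, so V_ov = 1.58 − 1 = 0.58 V.
k_n = μ_nC_ox · (W/L) = 3.06 mA/V².
Assume saturation: I_D = ½ k_n V_ov² = 0.5 × 3.06 × 0.58² = 0.515 mA, giving V_DS = V_DD − I_D R_D = 2.45 − 0.515 × 6.16 = -0.721 V.
But -0.721 V < V_ov = 0.58 V, so the device is actually in triode.
In triode I_D = k_n[V_ov V_DS − ½ V_DS²] and I_D = (V_DD − V_DS)/R_D. Equating: 9.42 V_DS² − 11.93 V_DS + 2.45 = 0, giving V_DS = 0.258 V (the root below V_ov).
I_D = (2.45 − 0.258) / 6.16 = 0.356 mA.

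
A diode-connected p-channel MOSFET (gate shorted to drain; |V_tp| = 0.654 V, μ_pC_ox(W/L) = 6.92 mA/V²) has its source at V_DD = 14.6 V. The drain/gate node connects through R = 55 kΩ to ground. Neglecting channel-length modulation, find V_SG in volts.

With gate tied to drain, V_SG = V_SD ≥ V_SG − |V_tp|, so the device is in saturation.
KCL at the drain: ½ k_p (V_SG − |V_tp|)² = (V_DD − V_SG)/R.
Let x = V_SG − 0.654. Then 190 x² + x − 13.95 = 0, giving x = 0.268 V (positive root), so V_SG = 0.922 V.
I_D = (V_DD − V_SG)/R = (14.6 − 0.922) / 55 = 0.249 mA.

V_SG = 0.922 V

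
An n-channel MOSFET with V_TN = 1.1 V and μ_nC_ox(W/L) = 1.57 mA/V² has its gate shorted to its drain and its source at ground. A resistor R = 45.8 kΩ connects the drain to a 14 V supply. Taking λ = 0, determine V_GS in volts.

With gate tied to drain, V_GS = V_DS ≥ V_GS − V_TN, so the device is in saturation.
KCL at the drain: ½ k_n (V_GS − V_TN)² = (V_DD − V_GS)/R.
Let x = V_GS − 1.1. Then 36 x² + x − 12.9 = 0, giving x = 0.585 V (positive root), so V_GS = 1.69 V.
I_D = (V_DD − V_GS)/R = (14 − 1.69) / 45.8 = 0.269 mA.

V_GS = 1.69 V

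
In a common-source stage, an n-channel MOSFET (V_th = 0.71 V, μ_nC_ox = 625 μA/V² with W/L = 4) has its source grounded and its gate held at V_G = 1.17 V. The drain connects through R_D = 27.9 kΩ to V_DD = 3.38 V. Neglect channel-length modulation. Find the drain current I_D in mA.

I_D = 0.117 mA

V_GS = V_G = 1.17 V, so V_ov = 1.17 − 0.71 = 0.46 V.
k_n = μ_nC_ox · (W/L) = 2.5 mA/V².
Assume saturation: I_D = ½ k_n V_ov² = 0.5 × 2.5 × 0.46² = 0.264 mA, giving V_DS = V_DD − I_D R_D = 3.38 − 0.264 × 27.9 = -4 V.
But -4 V < V_ov = 0.46 V, so the device is actually in triode.
In triode I_D = k_n[V_ov V_DS − ½ V_DS²] and I_D = (V_DD − V_DS)/R_D. Equating: 34.9 V_DS² − 33.09 V_DS + 3.38 = 0, giving V_DS = 0.116 V (the root below V_ov).
I_D = (3.38 − 0.116) / 27.9 = 0.117 mA.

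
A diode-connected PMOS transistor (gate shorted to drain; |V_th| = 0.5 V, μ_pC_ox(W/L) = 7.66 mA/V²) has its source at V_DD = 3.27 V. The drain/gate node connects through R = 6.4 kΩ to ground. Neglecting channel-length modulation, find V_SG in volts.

V_SG = 0.816 V

With gate tied to drain, V_SG = V_SD ≥ V_SG − |V_th|, so the device is in saturation.
KCL at the drain: ½ k_p (V_SG − |V_th|)² = (V_DD − V_SG)/R.
Let x = V_SG − 0.5. Then 24.5 x² + x − 2.77 = 0, giving x = 0.316 V (positive root), so V_SG = 0.816 V.
I_D = (V_DD − V_SG)/R = (3.27 − 0.816) / 6.4 = 0.383 mA.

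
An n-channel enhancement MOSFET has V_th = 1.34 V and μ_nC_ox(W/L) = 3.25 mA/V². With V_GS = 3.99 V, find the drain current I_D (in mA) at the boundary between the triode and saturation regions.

At the boundary V_DS = V_ov = V_GS − V_th = 3.99 − 1.34 = 2.65 V.
I_D = ½ k_n V_ov² = 0.5 × 3.25 × 2.65² = 11.4 mA.

I_D = 11.4 mA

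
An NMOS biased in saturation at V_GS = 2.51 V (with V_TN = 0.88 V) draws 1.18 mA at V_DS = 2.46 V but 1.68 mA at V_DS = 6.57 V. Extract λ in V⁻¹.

With V_GS fixed, I_D ∝ (1 + λ V_DS) in saturation, so I_D2/I_D1 = (1 + λ V_DS2)/(1 + λ V_DS1).
1.68/1.18 = 1.424 = (1 + 6.57 λ)/(1 + 2.46 λ).
Solving: λ (I_D1 V_DS2 − I_D2 V_DS1) = I_D2 − I_D1, so λ = (1.68 − 1.18) / (1.18 × 6.57 − 1.68 × 2.46) = 0.5 / 3.62 = 0.138 V⁻¹.

λ = 0.138 V⁻¹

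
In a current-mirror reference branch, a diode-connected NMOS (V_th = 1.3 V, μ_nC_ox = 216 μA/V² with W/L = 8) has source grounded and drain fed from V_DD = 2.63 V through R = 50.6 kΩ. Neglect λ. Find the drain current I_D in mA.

With gate tied to drain, V_GS = V_DS ≥ V_GS − V_th, so the device is in saturation.
k_n = μ_nC_ox · (W/L) = 1.728 mA/V².
KCL at the drain: ½ k_n (V_GS − V_th)² = (V_DD − V_GS)/R.
Let x = V_GS − 1.3. Then 43.7 x² + x − 1.33 = 0, giving x = 0.163 V (positive root), so V_GS = 1.46 V.
I_D = (V_DD − V_GS)/R = (2.63 − 1.46) / 50.6 = 0.0231 mA.

I_D = 0.0231 mA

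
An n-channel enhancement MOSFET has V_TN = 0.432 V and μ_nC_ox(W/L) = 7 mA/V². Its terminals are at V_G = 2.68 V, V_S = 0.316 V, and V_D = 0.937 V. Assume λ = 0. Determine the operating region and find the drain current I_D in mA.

Triode; I_D = 7.05 mA

V_GS = V_G − V_S = 2.68 − 0.316 = 2.36 V; V_DS = V_D − V_S = 0.937 − 0.316 = 0.621 V.
V_ov = V_GS − V_TN = 2.36 − 0.432 = 1.93 V.
Since V_DS = 0.621 V < V_ov = 1.93 V, the device is in the triode region.
I_D = k_n [V_ov · V_DS − ½ V_DS²] = 7 × [1.93 × 0.621 − 0.5 × 0.621²] = 7.05 mA.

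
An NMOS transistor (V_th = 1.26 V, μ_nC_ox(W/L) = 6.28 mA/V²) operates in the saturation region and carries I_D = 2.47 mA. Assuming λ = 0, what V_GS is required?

V_GS = 2.15 V

In saturation I_D = ½ k_n (V_GS − V_th)², so V_GS − V_th = √(2 I_D / k_n) = √(2 × 2.47 / 6.28) = 0.887 V.
V_GS = 1.26 + 0.887 = 2.15 V.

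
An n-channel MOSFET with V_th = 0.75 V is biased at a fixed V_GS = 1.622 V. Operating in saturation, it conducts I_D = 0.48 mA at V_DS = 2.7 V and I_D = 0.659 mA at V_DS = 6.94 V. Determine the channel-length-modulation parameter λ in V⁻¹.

With V_GS fixed, I_D ∝ (1 + λ V_DS) in saturation, so I_D2/I_D1 = (1 + λ V_DS2)/(1 + λ V_DS1).
0.659/0.48 = 1.373 = (1 + 6.94 λ)/(1 + 2.7 λ).
Solving: λ (I_D1 V_DS2 − I_D2 V_DS1) = I_D2 − I_D1, so λ = (0.659 − 0.48) / (0.48 × 6.94 − 0.659 × 2.7) = 0.179 / 1.55 = 0.115 V⁻¹.

λ = 0.115 V⁻¹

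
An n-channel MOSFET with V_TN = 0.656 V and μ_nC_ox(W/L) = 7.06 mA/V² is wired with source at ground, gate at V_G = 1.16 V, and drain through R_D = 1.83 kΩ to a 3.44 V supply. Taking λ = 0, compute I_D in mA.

I_D = 0.897 mA

V_GS = V_G = 1.16 V, so V_ov = 1.16 − 0.656 = 0.504 V.
Assume saturation: I_D = ½ k_n V_ov² = 0.5 × 7.06 × 0.504² = 0.897 mA, giving V_DS = V_DD − I_D R_D = 3.44 − 0.897 × 1.83 = 1.8 V.
V_DS = 1.8 V ≥ V_ov = 0.504 V, confirming saturation.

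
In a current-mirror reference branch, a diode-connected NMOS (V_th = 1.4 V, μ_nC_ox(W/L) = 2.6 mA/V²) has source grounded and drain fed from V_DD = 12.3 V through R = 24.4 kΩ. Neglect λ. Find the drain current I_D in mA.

With gate tied to drain, V_GS = V_DS ≥ V_GS − V_th, so the device is in saturation.
KCL at the drain: ½ k_n (V_GS − V_th)² = (V_DD − V_GS)/R.
Let x = V_GS − 1.4. Then 31.7 x² + x − 10.9 = 0, giving x = 0.571 V (positive root), so V_GS = 1.97 V.
I_D = (V_DD − V_GS)/R = (12.3 − 1.97) / 24.4 = 0.423 mA.

I_D = 0.423 mA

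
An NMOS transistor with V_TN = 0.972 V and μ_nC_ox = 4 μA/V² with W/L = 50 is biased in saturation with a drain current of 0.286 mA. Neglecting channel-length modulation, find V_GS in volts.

k_n = μ_nC_ox · (W/L) = 0.2 mA/V².
In saturation I_D = ½ k_n (V_GS − V_TN)², so V_GS − V_TN = √(2 I_D / k_n) = √(2 × 0.286 / 0.2) = 1.69 V.
V_GS = 0.972 + 1.69 = 2.66 V.

V_GS = 2.66 V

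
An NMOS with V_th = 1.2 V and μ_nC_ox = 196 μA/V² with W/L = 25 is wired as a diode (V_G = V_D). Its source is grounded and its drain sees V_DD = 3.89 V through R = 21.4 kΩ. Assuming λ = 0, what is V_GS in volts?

V_GS = 1.42 V

With gate tied to drain, V_GS = V_DS ≥ V_GS − V_th, so the device is in saturation.
k_n = μ_nC_ox · (W/L) = 4.9 mA/V².
KCL at the drain: ½ k_n (V_GS − V_th)² = (V_DD − V_GS)/R.
Let x = V_GS − 1.2. Then 52.4 x² + x − 2.69 = 0, giving x = 0.217 V (positive root), so V_GS = 1.42 V.
I_D = (V_DD − V_GS)/R = (3.89 − 1.42) / 21.4 = 0.116 mA.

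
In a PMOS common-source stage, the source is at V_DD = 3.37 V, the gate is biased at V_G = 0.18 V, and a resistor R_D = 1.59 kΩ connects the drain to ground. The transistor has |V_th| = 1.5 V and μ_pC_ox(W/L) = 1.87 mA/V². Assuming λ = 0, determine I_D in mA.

V_SG = V_DD − V_G = 3.37 − 0.18 = 3.19 V, so V_ov = 3.19 − 1.5 = 1.69 V.
Assume saturation: I_D = ½ k_p V_ov² = 0.5 × 1.87 × 1.69² = 2.67 mA, giving V_SD = V_DD − I_D R_D = 3.37 − 2.67 × 1.59 = -0.876 V.
But -0.876 V < V_ov = 1.69 V, so the device is actually in triode.
In triode I_D = k_p[V_ov V_SD − ½ V_SD²] and I_D = (V_DD − V_SD)/R_D. Equating: 1.49 V_SD² − 6.025 V_SD + 3.37 = 0, giving V_SD = 0.67 V (the root below V_ov).
I_D = (3.37 − 0.67) / 1.59 = 1.7 mA.

I_D = 1.70 mA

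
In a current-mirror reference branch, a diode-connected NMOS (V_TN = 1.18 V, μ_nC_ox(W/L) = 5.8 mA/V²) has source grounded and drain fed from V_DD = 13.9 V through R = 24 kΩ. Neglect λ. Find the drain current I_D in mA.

I_D = 0.512 mA

With gate tied to drain, V_GS = V_DS ≥ V_GS − V_TN, so the device is in saturation.
KCL at the drain: ½ k_n (V_GS − V_TN)² = (V_DD − V_GS)/R.
Let x = V_GS − 1.18. Then 69.6 x² + x − 12.72 = 0, giving x = 0.42 V (positive root), so V_GS = 1.6 V.
I_D = (V_DD − V_GS)/R = (13.9 − 1.6) / 24 = 0.512 mA.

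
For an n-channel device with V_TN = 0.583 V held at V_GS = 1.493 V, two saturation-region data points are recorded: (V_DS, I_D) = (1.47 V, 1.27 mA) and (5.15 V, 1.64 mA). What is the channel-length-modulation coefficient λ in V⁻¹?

λ = 0.0896 V⁻¹

With V_GS fixed, I_D ∝ (1 + λ V_DS) in saturation, so I_D2/I_D1 = (1 + λ V_DS2)/(1 + λ V_DS1).
1.64/1.27 = 1.291 = (1 + 5.15 λ)/(1 + 1.47 λ).
Solving: λ (I_D1 V_DS2 − I_D2 V_DS1) = I_D2 − I_D1, so λ = (1.64 − 1.27) / (1.27 × 5.15 − 1.64 × 1.47) = 0.37 / 4.13 = 0.0896 V⁻¹.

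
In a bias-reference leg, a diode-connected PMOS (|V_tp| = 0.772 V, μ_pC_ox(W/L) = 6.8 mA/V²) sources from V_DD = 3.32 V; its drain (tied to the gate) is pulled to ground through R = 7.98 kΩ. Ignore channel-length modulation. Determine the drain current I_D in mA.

I_D = 0.283 mA

With gate tied to drain, V_SG = V_SD ≥ V_SG − |V_tp|, so the device is in saturation.
KCL at the drain: ½ k_p (V_SG − |V_tp|)² = (V_DD − V_SG)/R.
Let x = V_SG − 0.772. Then 27.1 x² + x − 2.548 = 0, giving x = 0.289 V (positive root), so V_SG = 1.06 V.
I_D = (V_DD − V_SG)/R = (3.32 − 1.06) / 7.98 = 0.283 mA.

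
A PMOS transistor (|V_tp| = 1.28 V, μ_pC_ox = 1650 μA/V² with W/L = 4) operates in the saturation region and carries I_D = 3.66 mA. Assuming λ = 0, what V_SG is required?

V_SG = 2.33 V

k_p = μ_pC_ox · (W/L) = 6.6 mA/V².
In saturation I_D = ½ k_p (V_SG − |V_tp|)², so V_SG − |V_tp| = √(2 I_D / k_p) = √(2 × 3.66 / 6.6) = 1.05 V.
V_SG = 1.28 + 1.05 = 2.33 V.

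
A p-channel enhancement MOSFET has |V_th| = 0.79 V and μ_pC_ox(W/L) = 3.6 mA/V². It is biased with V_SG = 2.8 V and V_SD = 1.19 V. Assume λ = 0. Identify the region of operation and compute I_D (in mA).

V_ov = V_SG − |V_th| = 2.8 − 0.79 = 2.01 V.
Since V_SD = 1.19 V < V_ov = 2.01 V, the device is in the triode region.
I_D = k_p [V_ov · V_SD − ½ V_SD²] = 3.6 × [2.01 × 1.19 − 0.5 × 1.19²] = 6.06 mA.

Triode; I_D = 6.06 mA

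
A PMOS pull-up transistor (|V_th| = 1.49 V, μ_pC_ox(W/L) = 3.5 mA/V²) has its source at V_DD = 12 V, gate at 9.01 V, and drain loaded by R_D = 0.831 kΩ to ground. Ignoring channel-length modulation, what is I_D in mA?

I_D = 3.94 mA

V_SG = V_DD − V_G = 12 − 9.01 = 2.99 V, so V_ov = 2.99 − 1.49 = 1.5 V.
Assume saturation: I_D = ½ k_p V_ov² = 0.5 × 3.5 × 1.5² = 3.94 mA, giving V_SD = V_DD − I_D R_D = 12 − 3.94 × 0.831 = 8.73 V.
V_SD = 8.73 V ≥ V_ov = 1.5 V, confirming saturation.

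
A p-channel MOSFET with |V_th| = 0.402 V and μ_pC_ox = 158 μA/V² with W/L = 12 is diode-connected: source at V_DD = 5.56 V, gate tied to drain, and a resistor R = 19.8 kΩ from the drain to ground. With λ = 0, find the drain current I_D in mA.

I_D = 0.235 mA

With gate tied to drain, V_SG = V_SD ≥ V_SG − |V_th|, so the device is in saturation.
k_p = μ_pC_ox · (W/L) = 1.896 mA/V².
KCL at the drain: ½ k_p (V_SG − |V_th|)² = (V_DD − V_SG)/R.
Let x = V_SG − 0.402. Then 18.8 x² + x − 5.158 = 0, giving x = 0.498 V (positive root), so V_SG = 0.9 V.
I_D = (V_DD − V_SG)/R = (5.56 − 0.9) / 19.8 = 0.235 mA.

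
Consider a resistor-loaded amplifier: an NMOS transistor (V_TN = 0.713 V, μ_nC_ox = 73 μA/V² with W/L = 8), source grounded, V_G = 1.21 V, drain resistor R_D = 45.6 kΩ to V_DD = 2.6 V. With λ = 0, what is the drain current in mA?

V_GS = V_G = 1.21 V, so V_ov = 1.21 − 0.713 = 0.497 V.
k_n = μ_nC_ox · (W/L) = 0.584 mA/V².
Assume saturation: I_D = ½ k_n V_ov² = 0.5 × 0.584 × 0.497² = 0.0721 mA, giving V_DS = V_DD − I_D R_D = 2.6 − 0.0721 × 45.6 = -0.689 V.
But -0.689 V < V_ov = 0.497 V, so the device is actually in triode.
In triode I_D = k_n[V_ov V_DS − ½ V_DS²] and I_D = (V_DD − V_DS)/R_D. Equating: 13.3 V_DS² − 14.24 V_DS + 2.6 = 0, giving V_DS = 0.234 V (the root below V_ov).
I_D = (2.6 − 0.234) / 45.6 = 0.0519 mA.

I_D = 0.0519 mA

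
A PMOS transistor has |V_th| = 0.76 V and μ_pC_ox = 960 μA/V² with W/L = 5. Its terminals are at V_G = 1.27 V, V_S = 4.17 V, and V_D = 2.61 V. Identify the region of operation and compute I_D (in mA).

V_SG = V_S − V_G = 4.17 − 1.27 = 2.9 V; V_SD = V_S − V_D = 4.17 − 2.61 = 1.56 V.
k_p = μ_pC_ox · (W/L) = 4.8 mA/V².
V_ov = V_SG − |V_th| = 2.9 − 0.76 = 2.14 V.
Since V_SD = 1.56 V < V_ov = 2.14 V, the device is in the triode region.
I_D = k_p [V_ov · V_SD − ½ V_SD²] = 4.8 × [2.14 × 1.56 − 0.5 × 1.56²] = 10.2 mA.

Triode; I_D = 10.2 mA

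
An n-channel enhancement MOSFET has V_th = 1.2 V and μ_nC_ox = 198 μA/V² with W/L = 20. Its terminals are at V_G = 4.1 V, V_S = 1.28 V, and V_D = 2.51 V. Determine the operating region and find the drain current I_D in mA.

Triode; I_D = 4.90 mA

V_GS = V_G − V_S = 4.1 − 1.28 = 2.82 V; V_DS = V_D − V_S = 2.51 − 1.28 = 1.23 V.
k_n = μ_nC_ox · (W/L) = 3.96 mA/V².
V_ov = V_GS − V_th = 2.82 − 1.2 = 1.62 V.
Since V_DS = 1.23 V < V_ov = 1.62 V, the device is in the triode region.
I_D = k_n [V_ov · V_DS − ½ V_DS²] = 3.96 × [1.62 × 1.23 − 0.5 × 1.23²] = 4.9 mA.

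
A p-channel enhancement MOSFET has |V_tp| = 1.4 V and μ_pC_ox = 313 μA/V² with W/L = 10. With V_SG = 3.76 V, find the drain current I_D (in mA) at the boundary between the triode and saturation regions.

I_D = 8.72 mA

At the boundary V_SD = V_ov = V_SG − |V_tp| = 3.76 − 1.4 = 2.36 V.
k_p = μ_pC_ox · (W/L) = 3.13 mA/V².
I_D = ½ k_p V_ov² = 0.5 × 3.13 × 2.36² = 8.72 mA.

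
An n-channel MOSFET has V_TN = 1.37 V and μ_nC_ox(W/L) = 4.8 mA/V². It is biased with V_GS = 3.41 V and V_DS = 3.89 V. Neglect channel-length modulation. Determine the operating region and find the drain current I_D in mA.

V_ov = V_GS − V_TN = 3.41 − 1.37 = 2.04 V.
Since V_DS = 3.89 V ≥ V_ov = 2.04 V, the device is in saturation.
I_D = ½ k_n V_ov² = 0.5 × 4.8 × 2.04² = 9.99 mA.

Saturation; I_D = 9.99 mA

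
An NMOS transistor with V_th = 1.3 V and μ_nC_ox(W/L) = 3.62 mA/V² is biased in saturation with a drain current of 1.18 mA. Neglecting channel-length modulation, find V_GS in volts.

In saturation I_D = ½ k_n (V_GS − V_th)², so V_GS − V_th = √(2 I_D / k_n) = √(2 × 1.18 / 3.62) = 0.807 V.
V_GS = 1.3 + 0.807 = 2.11 V.

V_GS = 2.11 V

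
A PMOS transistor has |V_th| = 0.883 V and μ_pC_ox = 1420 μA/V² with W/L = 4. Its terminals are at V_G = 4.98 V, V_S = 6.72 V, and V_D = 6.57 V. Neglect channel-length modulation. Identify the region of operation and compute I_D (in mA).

Triode; I_D = 0.666 mA

V_SG = V_S − V_G = 6.72 − 4.98 = 1.74 V; V_SD = V_S − V_D = 6.72 − 6.57 = 0.15 V.
k_p = μ_pC_ox · (W/L) = 5.68 mA/V².
V_ov = V_SG − |V_th| = 1.74 − 0.883 = 0.857 V.
Since V_SD = 0.15 V < V_ov = 0.857 V, the device is in the triode region.
I_D = k_p [V_ov · V_SD − ½ V_SD²] = 5.68 × [0.857 × 0.15 − 0.5 × 0.15²] = 0.666 mA.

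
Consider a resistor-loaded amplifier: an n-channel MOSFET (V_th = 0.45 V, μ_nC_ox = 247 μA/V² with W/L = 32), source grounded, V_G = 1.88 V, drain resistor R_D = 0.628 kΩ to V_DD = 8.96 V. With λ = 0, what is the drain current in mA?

I_D = 8.08 mA

V_GS = V_G = 1.88 V, so V_ov = 1.88 − 0.45 = 1.43 V.
k_n = μ_nC_ox · (W/L) = 7.904 mA/V².
Assume saturation: I_D = ½ k_n V_ov² = 0.5 × 7.904 × 1.43² = 8.08 mA, giving V_DS = V_DD − I_D R_D = 8.96 − 8.08 × 0.628 = 3.88 V.
V_DS = 3.88 V ≥ V_ov = 1.43 V, confirming saturation.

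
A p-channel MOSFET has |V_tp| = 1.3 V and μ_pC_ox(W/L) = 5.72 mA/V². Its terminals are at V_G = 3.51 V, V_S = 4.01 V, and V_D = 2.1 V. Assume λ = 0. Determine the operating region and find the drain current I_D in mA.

V_SG = V_S − V_G = 4.01 − 3.51 = 0.5 V; V_SD = V_S − V_D = 4.01 − 2.1 = 1.91 V.
V_SG = 0.5 V < |V_tp| = 1.3 V, so the transistor is in cutoff.

Cutoff; I_D = 0 mA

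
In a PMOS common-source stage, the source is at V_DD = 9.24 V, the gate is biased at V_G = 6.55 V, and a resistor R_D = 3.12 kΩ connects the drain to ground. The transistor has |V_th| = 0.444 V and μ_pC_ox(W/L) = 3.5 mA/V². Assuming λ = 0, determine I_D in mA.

V_SG = V_DD − V_G = 9.24 − 6.55 = 2.69 V, so V_ov = 2.69 − 0.444 = 2.25 V.
Assume saturation: I_D = ½ k_p V_ov² = 0.5 × 3.5 × 2.25² = 8.83 mA, giving V_SD = V_DD − I_D R_D = 9.24 − 8.83 × 3.12 = -18.3 V.
But -18.3 V < V_ov = 2.25 V, so the device is actually in triode.
In triode I_D = k_p[V_ov V_SD − ½ V_SD²] and I_D = (V_DD − V_SD)/R_D. Equating: 5.46 V_SD² − 25.53 V_SD + 9.24 = 0, giving V_SD = 0.395 V (the root below V_ov).
I_D = (9.24 − 0.395) / 3.12 = 2.83 mA.

I_D = 2.83 mA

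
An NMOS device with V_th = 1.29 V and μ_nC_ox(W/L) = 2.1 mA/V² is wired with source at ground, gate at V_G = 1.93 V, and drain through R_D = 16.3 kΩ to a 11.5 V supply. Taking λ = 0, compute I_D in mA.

I_D = 0.430 mA

V_GS = V_G = 1.93 V, so V_ov = 1.93 − 1.29 = 0.64 V.
Assume saturation: I_D = ½ k_n V_ov² = 0.5 × 2.1 × 0.64² = 0.43 mA, giving V_DS = V_DD − I_D R_D = 11.5 − 0.43 × 16.3 = 4.49 V.
V_DS = 4.49 V ≥ V_ov = 0.64 V, confirming saturation.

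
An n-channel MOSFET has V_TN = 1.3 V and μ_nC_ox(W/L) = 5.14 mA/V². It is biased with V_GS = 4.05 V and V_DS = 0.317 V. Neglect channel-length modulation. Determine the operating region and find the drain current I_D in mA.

V_ov = V_GS − V_TN = 4.05 − 1.3 = 2.75 V.
Since V_DS = 0.317 V < V_ov = 2.75 V, the device is in the triode region.
I_D = k_n [V_ov · V_DS − ½ V_DS²] = 5.14 × [2.75 × 0.317 − 0.5 × 0.317²] = 4.22 mA.

Triode; I_D = 4.22 mA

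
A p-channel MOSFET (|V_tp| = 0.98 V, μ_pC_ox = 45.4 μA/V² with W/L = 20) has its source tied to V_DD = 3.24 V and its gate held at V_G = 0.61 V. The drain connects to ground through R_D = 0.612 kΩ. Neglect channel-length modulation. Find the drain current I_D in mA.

I_D = 1.24 mA

V_SG = V_DD − V_G = 3.24 − 0.61 = 2.63 V, so V_ov = 2.63 − 0.98 = 1.65 V.
k_p = μ_pC_ox · (W/L) = 0.908 mA/V².
Assume saturation: I_D = ½ k_p V_ov² = 0.5 × 0.908 × 1.65² = 1.24 mA, giving V_SD = V_DD − I_D R_D = 3.24 − 1.24 × 0.612 = 2.48 V.
V_SD = 2.48 V ≥ V_ov = 1.65 V, confirming saturation.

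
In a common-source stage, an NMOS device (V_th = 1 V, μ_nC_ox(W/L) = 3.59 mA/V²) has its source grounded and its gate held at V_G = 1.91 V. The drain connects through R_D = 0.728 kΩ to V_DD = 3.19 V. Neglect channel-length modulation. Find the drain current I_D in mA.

I_D = 1.49 mA

V_GS = V_G = 1.91 V, so V_ov = 1.91 − 1 = 0.91 V.
Assume saturation: I_D = ½ k_n V_ov² = 0.5 × 3.59 × 0.91² = 1.49 mA, giving V_DS = V_DD − I_D R_D = 3.19 − 1.49 × 0.728 = 2.11 V.
V_DS = 2.11 V ≥ V_ov = 0.91 V, confirming saturation.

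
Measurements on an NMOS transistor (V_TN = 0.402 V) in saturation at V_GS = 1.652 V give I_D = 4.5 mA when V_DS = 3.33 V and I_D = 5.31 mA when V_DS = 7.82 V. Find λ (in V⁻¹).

With V_GS fixed, I_D ∝ (1 + λ V_DS) in saturation, so I_D2/I_D1 = (1 + λ V_DS2)/(1 + λ V_DS1).
5.31/4.5 = 1.18 = (1 + 7.82 λ)/(1 + 3.33 λ).
Solving: λ (I_D1 V_DS2 − I_D2 V_DS1) = I_D2 − I_D1, so λ = (5.31 − 4.5) / (4.5 × 7.82 − 5.31 × 3.33) = 0.81 / 17.5 = 0.0463 V⁻¹.

λ = 0.0463 V⁻¹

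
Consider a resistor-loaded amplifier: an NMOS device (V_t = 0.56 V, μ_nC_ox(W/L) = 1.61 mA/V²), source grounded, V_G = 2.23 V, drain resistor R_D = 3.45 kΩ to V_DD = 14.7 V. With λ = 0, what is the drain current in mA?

V_GS = V_G = 2.23 V, so V_ov = 2.23 − 0.56 = 1.67 V.
Assume saturation: I_D = ½ k_n V_ov² = 0.5 × 1.61 × 1.67² = 2.25 mA, giving V_DS = V_DD − I_D R_D = 14.7 − 2.25 × 3.45 = 6.95 V.
V_DS = 6.95 V ≥ V_ov = 1.67 V, confirming saturation.

I_D = 2.25 mA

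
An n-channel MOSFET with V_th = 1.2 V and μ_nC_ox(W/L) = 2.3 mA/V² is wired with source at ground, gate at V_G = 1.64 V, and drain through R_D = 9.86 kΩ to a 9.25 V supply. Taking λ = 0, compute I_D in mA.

I_D = 0.223 mA

V_GS = V_G = 1.64 V, so V_ov = 1.64 − 1.2 = 0.44 V.
Assume saturation: I_D = ½ k_n V_ov² = 0.5 × 2.3 × 0.44² = 0.223 mA, giving V_DS = V_DD − I_D R_D = 9.25 − 0.223 × 9.86 = 7.05 V.
V_DS = 7.05 V ≥ V_ov = 0.44 V, confirming saturation.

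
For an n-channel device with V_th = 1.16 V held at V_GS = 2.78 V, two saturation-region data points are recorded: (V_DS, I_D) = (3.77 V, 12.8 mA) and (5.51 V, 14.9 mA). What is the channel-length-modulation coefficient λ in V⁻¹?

λ = 0.146 V⁻¹

With V_GS fixed, I_D ∝ (1 + λ V_DS) in saturation, so I_D2/I_D1 = (1 + λ V_DS2)/(1 + λ V_DS1).
14.9/12.8 = 1.164 = (1 + 5.51 λ)/(1 + 3.77 λ).
Solving: λ (I_D1 V_DS2 − I_D2 V_DS1) = I_D2 − I_D1, so λ = (14.9 − 12.8) / (12.8 × 5.51 − 14.9 × 3.77) = 2.1 / 14.4 = 0.146 V⁻¹.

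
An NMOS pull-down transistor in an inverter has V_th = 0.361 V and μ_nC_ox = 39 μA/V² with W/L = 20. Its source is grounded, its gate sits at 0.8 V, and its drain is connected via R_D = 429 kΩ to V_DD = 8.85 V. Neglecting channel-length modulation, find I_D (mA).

V_GS = V_G = 0.8 V, so V_ov = 0.8 − 0.361 = 0.439 V.
k_n = μ_nC_ox · (W/L) = 0.78 mA/V².
Assume saturation: I_D = ½ k_n V_ov² = 0.5 × 0.78 × 0.439² = 0.0752 mA, giving V_DS = V_DD − I_D R_D = 8.85 − 0.0752 × 429 = -23.4 V.
But -23.4 V < V_ov = 0.439 V, so the device is actually in triode.
In triode I_D = k_n[V_ov V_DS − ½ V_DS²] and I_D = (V_DD − V_DS)/R_D. Equating: 167 V_DS² − 147.9 V_DS + 8.85 = 0, giving V_DS = 0.0646 V (the root below V_ov).
I_D = (8.85 − 0.0646) / 429 = 0.0205 mA.

I_D = 0.0205 mA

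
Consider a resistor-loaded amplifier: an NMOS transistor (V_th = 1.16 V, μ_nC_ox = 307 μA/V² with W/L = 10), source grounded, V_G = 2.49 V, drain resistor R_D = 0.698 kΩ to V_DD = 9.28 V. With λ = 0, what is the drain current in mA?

V_GS = V_G = 2.49 V, so V_ov = 2.49 − 1.16 = 1.33 V.
k_n = μ_nC_ox · (W/L) = 3.07 mA/V².
Assume saturation: I_D = ½ k_n V_ov² = 0.5 × 3.07 × 1.33² = 2.72 mA, giving V_DS = V_DD − I_D R_D = 9.28 − 2.72 × 0.698 = 7.38 V.
V_DS = 7.38 V ≥ V_ov = 1.33 V, confirming saturation.

I_D = 2.72 mA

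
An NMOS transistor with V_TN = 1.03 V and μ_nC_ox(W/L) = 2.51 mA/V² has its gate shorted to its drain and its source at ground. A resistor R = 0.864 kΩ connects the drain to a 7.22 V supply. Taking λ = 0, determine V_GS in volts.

With gate tied to drain, V_GS = V_DS ≥ V_GS − V_TN, so the device is in saturation.
KCL at the drain: ½ k_n (V_GS − V_TN)² = (V_DD − V_GS)/R.
Let x = V_GS − 1.03. Then 1.08 x² + x − 6.19 = 0, giving x = 1.97 V (positive root), so V_GS = 3 V.
I_D = (V_DD − V_GS)/R = (7.22 − 3) / 0.864 = 4.88 mA.

V_GS = 3.00 V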